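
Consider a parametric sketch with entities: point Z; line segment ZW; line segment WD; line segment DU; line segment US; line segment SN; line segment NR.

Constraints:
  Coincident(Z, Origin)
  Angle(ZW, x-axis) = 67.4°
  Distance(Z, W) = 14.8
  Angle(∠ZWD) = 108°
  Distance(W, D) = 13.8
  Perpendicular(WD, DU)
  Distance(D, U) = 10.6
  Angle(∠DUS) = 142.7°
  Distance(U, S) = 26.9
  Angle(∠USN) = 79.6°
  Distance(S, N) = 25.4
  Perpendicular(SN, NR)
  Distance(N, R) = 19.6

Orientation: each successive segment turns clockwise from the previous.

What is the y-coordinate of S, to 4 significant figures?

-18.03

WD ⟂ DU, so DU runs at -94.60°; with |DU| = 10.6, U = (18.59, 1.991). ∠DUS = 142.7° gives US at -131.9° from the x-axis; with |US| = 26.9, S = (0.6283, -18.03). So S.y = -18.03.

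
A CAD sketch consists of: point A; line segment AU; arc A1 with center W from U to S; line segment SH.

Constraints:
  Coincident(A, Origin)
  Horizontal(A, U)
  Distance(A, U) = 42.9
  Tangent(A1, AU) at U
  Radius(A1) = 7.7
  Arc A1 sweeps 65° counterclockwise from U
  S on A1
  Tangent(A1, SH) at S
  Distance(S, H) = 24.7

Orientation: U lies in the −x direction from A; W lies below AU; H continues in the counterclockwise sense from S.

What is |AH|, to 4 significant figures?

66.02

On A1, U sits at bearing 90° from W; a 65° counterclockwise sweep puts S at bearing 155°, so S = W + 7.7·(cos 155°, sin 155°) = (-49.88, -4.446). Tangency of A1 to SH means the radius WS is perpendicular to SH, so SH runs along (−sin 155°, cos 155°); with |SH| = 24.7, H = (-60.32, -26.83). Then |AH| = |H − A| = 66.02.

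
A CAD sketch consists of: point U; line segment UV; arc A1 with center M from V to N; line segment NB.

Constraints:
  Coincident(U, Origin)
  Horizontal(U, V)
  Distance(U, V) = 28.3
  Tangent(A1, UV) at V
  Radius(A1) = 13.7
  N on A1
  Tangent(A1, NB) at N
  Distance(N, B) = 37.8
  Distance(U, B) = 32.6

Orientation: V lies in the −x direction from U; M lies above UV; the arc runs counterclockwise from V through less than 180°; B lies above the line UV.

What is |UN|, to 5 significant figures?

18.852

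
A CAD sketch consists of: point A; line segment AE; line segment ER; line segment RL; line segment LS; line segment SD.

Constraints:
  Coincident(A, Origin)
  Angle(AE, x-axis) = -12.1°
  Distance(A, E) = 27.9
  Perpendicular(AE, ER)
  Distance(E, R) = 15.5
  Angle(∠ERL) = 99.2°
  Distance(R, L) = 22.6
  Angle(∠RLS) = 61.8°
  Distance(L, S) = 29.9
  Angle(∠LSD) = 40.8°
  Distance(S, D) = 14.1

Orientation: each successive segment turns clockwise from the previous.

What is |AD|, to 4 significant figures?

20.93

∠RLS = 61.8° gives LS at 58.90° from the x-axis; with |LS| = 29.9, S = (16.90, 5.742). ∠LSD = 40.8° gives SD at -80.30° from the x-axis; with |SD| = 14.1, D = (19.28, -8.157). Then |AD| = |D − A| = 20.93.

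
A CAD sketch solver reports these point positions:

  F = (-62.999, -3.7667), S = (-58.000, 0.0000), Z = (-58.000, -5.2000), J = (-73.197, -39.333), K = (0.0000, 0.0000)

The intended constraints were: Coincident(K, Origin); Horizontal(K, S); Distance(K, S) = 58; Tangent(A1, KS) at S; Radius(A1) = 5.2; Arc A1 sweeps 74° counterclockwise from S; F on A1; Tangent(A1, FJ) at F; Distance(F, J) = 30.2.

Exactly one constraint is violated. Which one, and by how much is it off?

Distance(F, J) = 30.2 — off by 6.80.

K = (0.00, 0.00) ✓; K.y = 0.00, S.y = 0.00 ✓; |KS| = 58.00 ✓; ∠(ZS, SK) = 90.00° ✓; |ZS| = 5.200 ✓; bearing(Z→F) − bearing(Z→S) = 74.00° ✓; |ZF| = 5.200 ✓; ∠(ZF, FJ) = 90.00° ✓; |FJ| = 37.00 ✗.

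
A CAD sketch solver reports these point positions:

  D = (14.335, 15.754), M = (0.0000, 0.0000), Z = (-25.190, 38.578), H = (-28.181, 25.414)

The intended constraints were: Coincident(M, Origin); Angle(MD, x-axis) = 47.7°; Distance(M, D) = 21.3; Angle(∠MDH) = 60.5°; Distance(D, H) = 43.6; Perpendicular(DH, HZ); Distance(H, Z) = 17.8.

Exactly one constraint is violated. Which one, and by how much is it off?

Distance(H, Z) = 17.8 — off by 4.30.

M = (0.00, 0.00) ✓; MD at 47.70° ✓; |MD| = 21.30 ✓; ∠MDH = 60.50° ✓; |DH| = 43.60 ✓; ∠(DH, HZ) = 90.00° ✓; |HZ| = 13.50 ✗.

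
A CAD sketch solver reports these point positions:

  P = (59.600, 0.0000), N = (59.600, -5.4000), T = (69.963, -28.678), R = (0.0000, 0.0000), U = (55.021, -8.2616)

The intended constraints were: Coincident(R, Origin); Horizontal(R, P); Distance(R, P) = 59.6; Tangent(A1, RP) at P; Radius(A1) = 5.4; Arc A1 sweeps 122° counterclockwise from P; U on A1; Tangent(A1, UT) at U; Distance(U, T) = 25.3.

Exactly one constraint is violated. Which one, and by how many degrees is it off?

Tangent(A1, UT) at U — off by 4.20°.

R = (0.00, 0.00) ✓; R.y = 0.00, P.y = 0.00 ✓; |RP| = 59.60 ✓; ∠(NP, PR) = 90.00° ✓; |NP| = 5.400 ✓; bearing(N→U) − bearing(N→P) = 122.0° ✓; |NU| = 5.400 ✓; ∠(NU, UT) = 85.80° ✗; |UT| = 25.30 ✓.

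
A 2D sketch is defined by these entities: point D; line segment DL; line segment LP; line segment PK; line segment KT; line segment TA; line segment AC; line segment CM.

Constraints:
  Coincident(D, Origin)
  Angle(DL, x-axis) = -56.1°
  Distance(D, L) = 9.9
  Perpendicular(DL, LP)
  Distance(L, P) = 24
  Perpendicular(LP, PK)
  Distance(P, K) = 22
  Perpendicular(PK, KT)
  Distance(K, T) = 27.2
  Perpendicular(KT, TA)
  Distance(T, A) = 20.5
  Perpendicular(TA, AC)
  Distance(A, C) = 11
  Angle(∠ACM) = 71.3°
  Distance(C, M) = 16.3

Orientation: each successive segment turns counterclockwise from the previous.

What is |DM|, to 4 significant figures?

7.495

D is at the origin; DL runs at -56.1° with length 9.9, so L = (5.522, -8.217). The perpendicularity gives LP at right angles to DL, so LP runs at 33.90°; with |LP| = 24.0, P = (25.44, 5.169). LP is perpendicular to PK, so PK runs at 123.9°; with |PK| = 22.0, K = (13.17, 23.43). PK is perpendicular to KT, so KT runs at -146.1°; with |KT| = 27.2, T = (-9.405, 8.258). KT is perpendicular to TA, so TA runs at -56.10°; with |TA| = 20.5, A = (2.029, -8.757). TA ⟂ AC, so AC runs at 33.90°; with |AC| = 11.0, C = (11.16, -2.622). ∠ACM = 71.3° gives CM at 142.6° from the x-axis; with |CM| = 16.3, M = (-1.790, 7.279). Then |DM| = |M − D| = 7.495.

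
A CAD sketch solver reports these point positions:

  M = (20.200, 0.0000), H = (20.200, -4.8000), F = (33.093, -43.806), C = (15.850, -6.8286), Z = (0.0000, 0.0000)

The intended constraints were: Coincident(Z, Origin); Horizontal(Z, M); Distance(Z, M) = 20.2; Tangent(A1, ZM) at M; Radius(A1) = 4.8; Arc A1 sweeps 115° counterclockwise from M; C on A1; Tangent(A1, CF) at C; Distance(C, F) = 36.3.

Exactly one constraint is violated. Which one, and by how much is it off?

Distance(C, F) = 36.3 — off by 4.50.

Z = (0.00, 0.00) ✓; Z.y = 0.00, M.y = 0.00 ✓; |ZM| = 20.20 ✓; ∠(HM, MZ) = 90.00° ✓; |HM| = 4.800 ✓; bearing(H→C) − bearing(H→M) = 115.0° ✓; |HC| = 4.800 ✓; ∠(HC, CF) = 90.00° ✓; |CF| = 40.80 ✗.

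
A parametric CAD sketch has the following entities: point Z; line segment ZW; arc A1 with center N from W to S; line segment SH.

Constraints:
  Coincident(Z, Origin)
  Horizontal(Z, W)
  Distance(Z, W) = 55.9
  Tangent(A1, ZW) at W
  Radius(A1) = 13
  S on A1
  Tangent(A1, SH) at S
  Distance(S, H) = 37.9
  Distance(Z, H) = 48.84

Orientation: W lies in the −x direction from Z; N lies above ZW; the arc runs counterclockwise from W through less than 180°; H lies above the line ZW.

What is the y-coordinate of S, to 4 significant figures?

7.039

Checks: Z.y = 0.00, W.y = 0.00 ✓; |NS| = 13.00 ✓; ∠(NS, SH) = 90.00° ✓; |SH| = 37.90 ✓; |ZH| = 48.84 ✓.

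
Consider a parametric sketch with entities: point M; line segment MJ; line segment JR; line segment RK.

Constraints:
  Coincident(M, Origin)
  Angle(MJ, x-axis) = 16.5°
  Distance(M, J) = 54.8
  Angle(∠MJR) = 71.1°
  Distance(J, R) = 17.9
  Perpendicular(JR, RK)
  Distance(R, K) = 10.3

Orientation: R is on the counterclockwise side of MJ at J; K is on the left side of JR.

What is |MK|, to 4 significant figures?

41.55

M is at the origin; MJ runs at 16.5° with length 54.8, so J = 54.8·(cos 16.5°, sin 16.5°) = (52.54, 15.56). ∠MJR = 71.1°, so JR runs at 16.5° + (180° − 71.1°) = 125.4° from the x-axis; with |JR| = 17.9, R = J + 17.9·(cos 125.4°, sin 125.4°) = (42.17, 30.15). JR is perpendicular to RK; with |RK| = 10.3 on the left of JR, K = R + 10.3·(-0.8151, -0.5793) = (33.78, 24.19). Then |MK| = |K − M| = 41.55.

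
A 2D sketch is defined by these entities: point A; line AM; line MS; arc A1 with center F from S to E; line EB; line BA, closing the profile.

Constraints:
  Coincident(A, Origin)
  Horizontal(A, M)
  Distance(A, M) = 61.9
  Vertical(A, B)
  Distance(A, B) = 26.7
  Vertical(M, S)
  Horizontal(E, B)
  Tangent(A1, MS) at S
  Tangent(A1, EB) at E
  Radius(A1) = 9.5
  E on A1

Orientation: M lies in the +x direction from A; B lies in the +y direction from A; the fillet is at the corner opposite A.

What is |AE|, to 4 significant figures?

58.81

A is at the origin; A and M share the same y with |AM| = 61.9 and M on the +x side, so M = (61.90, 0.000). A and B share the same x with |AB| = 26.7 and B on the +y side, so B = (0.000, 26.70). The virtual corner opposite A is at (61.90, 26.70). A1 meets MS tangentially, so FS is at right angles to MS and the tangent condition forces FE to be normal to EB, with radius 9.5, so the center F sits 9.5 in from both sides at F = (52.40, 17.20). That places the tangent points at S = (61.90, 17.20) on MS and E = (52.40, 26.70) on EB. Then |AE| = |E − A| = 58.81.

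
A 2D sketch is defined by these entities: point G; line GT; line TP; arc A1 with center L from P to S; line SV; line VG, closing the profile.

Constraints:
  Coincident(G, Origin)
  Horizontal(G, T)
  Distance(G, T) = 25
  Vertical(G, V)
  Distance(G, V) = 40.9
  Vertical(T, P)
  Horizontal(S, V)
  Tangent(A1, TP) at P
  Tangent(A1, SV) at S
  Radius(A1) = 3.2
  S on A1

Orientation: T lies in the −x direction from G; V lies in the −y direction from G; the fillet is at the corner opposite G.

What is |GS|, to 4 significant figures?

46.35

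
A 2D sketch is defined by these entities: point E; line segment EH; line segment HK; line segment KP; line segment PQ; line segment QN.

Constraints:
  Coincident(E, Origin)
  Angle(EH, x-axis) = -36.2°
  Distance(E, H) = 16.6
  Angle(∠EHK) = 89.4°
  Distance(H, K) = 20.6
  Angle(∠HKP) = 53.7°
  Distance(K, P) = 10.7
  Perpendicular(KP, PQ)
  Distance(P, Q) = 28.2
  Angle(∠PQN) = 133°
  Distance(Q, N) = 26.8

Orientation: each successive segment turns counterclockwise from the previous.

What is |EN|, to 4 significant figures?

52.62

E is at the origin; EH runs at -36.2° with length 16.6, so H = (13.40, -9.804). ∠EHK = 89.4° gives HK at 54.40° from the x-axis; with |HK| = 20.6, K = (25.39, 6.946). ∠HKP = 53.7° gives KP at -179.3° from the x-axis; with |KP| = 10.7, P = (14.69, 6.815). The perpendicularity gives PQ at right angles to KP, so PQ runs at -89.30°; with |PQ| = 28.2, Q = (15.03, -21.38). ∠PQN = 133.0° gives QN at -42.30° from the x-axis; with |QN| = 26.8, N = (34.85, -39.42). Then |EN| = |N − E| = 52.62.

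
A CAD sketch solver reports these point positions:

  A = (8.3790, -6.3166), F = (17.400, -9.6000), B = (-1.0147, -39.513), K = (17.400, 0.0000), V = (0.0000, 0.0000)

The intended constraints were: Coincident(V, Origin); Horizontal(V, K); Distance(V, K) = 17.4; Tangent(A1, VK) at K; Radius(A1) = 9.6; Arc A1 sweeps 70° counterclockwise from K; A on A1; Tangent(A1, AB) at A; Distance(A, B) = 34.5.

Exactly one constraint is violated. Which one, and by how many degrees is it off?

Tangent(A1, AB) at A — off by 4.20°.

V = (0.00, 0.00) ✓; V.y = 0.00, K.y = 0.00 ✓; |VK| = 17.40 ✓; ∠(FK, KV) = 90.00° ✓; |FK| = 9.600 ✓; bearing(F→A) − bearing(F→K) = 70.00° ✓; |FA| = 9.600 ✓; ∠(FA, AB) = 85.80° ✗; |AB| = 34.50 ✓.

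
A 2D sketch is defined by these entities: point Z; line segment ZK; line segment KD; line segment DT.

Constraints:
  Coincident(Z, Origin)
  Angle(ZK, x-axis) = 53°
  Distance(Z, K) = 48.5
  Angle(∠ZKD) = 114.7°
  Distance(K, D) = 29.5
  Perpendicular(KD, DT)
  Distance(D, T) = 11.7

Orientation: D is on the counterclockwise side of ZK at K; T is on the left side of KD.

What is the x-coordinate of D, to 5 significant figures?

15.202

Z is at the origin; ZK runs at 53.0° with length 48.5, so K = 48.5·(cos 53.0°, sin 53.0°) = (29.188, 38.734). ∠ZKD = 114.7°, so KD runs at 53.0° + (180° − 114.7°) = 118.30° from the x-axis; with |KD| = 29.5, D = K + 29.5·(cos 118.30°, sin 118.30°) = (15.202, 64.708). So D.x = 15.202.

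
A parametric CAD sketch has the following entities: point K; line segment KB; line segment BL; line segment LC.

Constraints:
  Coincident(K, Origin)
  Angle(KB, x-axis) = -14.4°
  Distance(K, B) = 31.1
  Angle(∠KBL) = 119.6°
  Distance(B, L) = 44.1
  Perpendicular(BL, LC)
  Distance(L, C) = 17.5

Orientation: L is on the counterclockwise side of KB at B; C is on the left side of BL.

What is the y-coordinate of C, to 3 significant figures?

36.1

∠KBL = 119.6°, so BL runs at -14.4° + (180° − 119.6°) = 46.0° from the x-axis; with |BL| = 44.1, L = B + 44.1·(cos 46.0°, sin 46.0°) = (60.8, 24.0). BL ⟂ LC; with |LC| = 17.5 on the left of BL, C = L + 17.5·(-0.719, 0.695) = (48.2, 36.1). So C.y = 36.1.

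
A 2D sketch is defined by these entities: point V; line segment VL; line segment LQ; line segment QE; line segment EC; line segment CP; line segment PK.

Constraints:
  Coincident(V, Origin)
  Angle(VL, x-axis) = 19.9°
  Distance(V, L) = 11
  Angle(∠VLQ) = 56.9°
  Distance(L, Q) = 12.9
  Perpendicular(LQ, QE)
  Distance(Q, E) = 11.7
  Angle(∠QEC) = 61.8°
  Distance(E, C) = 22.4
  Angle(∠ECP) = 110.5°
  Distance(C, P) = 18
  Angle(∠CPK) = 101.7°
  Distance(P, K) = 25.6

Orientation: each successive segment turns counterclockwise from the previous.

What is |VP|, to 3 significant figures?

28.0

∠QEC = 61.8° gives EC at -8.80° from the x-axis; with |EC| = 22.4, C = (15.1, -1.26). ∠ECP = 110.5° gives CP at 60.7° from the x-axis; with |CP| = 18.0, P = (23.9, 14.4). Then |VP| = |P − V| = 28.0.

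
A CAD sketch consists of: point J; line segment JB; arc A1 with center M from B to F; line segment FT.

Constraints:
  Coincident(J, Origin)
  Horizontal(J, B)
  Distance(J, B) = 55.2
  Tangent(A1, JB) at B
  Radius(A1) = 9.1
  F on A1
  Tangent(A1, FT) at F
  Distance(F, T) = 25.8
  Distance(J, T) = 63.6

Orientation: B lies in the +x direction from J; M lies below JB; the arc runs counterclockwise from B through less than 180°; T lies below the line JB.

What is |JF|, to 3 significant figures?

47.7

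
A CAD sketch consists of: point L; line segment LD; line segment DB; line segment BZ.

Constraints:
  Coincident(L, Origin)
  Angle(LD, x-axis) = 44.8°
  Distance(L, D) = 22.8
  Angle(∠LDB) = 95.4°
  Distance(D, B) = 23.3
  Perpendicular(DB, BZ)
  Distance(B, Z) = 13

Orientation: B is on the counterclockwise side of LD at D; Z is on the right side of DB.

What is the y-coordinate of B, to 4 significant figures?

34.07

L is at the origin; LD runs at 44.8° with length 22.8, so D = 22.8·(cos 44.8°, sin 44.8°) = (16.18, 16.07). ∠LDB = 95.4°, so DB runs at 44.8° + (180° − 95.4°) = 129.4° from the x-axis; with |DB| = 23.3, B = D + 23.3·(cos 129.4°, sin 129.4°) = (1.389, 34.07). So B.y = 34.07.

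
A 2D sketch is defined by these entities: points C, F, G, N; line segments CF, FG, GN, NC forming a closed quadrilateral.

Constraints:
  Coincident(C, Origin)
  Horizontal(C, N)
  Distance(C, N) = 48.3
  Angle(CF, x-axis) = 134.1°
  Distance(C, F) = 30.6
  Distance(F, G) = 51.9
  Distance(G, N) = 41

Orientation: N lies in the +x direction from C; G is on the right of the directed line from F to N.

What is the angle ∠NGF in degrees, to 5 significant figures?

102.92°

Checks: |FG| = 51.90 ✓; |GN| = 41.00 ✓.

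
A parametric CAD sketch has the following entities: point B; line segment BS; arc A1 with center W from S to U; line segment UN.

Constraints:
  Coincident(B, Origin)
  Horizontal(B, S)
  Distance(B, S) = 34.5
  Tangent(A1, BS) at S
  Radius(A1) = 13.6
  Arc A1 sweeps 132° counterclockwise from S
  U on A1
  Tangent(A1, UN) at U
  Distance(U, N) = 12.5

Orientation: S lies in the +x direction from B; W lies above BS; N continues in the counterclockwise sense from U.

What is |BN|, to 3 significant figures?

48.3

B is at the origin; B and S share the same y with |BS| = 34.5 and S on the +x side, so S = (34.5, 0.00). The tangent condition forces WS to be normal to BS, so W = S + (0, 13.6) = (34.5, 13.6). On A1, S sits at bearing -90° from W; a 132° counterclockwise sweep puts U at bearing 42°, so U = W + 13.6·(cos 42°, sin 42°) = (44.6, 22.7). Tangency of A1 to UN means the radius WU is perpendicular to UN, so UN runs along (−sin 42°, cos 42°); with |UN| = 12.5, N = (36.2, 32.0). Then |BN| = |N − B| = 48.3.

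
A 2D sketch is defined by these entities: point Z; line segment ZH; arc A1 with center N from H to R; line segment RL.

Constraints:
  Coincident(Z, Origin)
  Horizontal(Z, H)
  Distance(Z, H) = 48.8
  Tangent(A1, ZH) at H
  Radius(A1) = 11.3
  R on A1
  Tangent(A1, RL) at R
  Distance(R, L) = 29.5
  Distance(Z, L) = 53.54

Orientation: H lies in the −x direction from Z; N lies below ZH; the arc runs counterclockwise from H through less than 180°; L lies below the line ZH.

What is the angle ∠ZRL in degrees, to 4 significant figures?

63.20°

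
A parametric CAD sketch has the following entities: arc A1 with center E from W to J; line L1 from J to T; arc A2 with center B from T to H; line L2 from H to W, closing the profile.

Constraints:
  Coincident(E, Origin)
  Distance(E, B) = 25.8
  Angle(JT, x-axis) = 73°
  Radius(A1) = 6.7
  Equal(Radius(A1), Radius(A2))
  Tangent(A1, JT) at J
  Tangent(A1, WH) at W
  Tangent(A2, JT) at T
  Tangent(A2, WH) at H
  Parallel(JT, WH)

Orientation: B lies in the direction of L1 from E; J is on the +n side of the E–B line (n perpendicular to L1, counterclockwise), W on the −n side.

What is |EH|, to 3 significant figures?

26.7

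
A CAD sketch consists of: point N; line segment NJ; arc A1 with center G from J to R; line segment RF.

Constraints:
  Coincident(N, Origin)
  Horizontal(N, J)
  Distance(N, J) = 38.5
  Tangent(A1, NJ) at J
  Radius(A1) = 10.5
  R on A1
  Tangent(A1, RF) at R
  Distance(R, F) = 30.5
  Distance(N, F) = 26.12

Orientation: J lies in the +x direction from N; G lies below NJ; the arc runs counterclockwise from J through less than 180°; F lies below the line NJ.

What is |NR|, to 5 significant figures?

31.288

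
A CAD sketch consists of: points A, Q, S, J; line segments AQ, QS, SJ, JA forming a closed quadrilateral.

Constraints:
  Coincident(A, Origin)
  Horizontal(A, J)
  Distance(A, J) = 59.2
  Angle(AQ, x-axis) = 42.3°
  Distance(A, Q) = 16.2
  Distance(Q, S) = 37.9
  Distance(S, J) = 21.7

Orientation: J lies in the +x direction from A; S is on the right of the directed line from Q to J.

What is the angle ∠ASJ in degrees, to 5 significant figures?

127.12°

Checks: |QS| = 37.90 ✓; |SJ| = 21.70 ✓.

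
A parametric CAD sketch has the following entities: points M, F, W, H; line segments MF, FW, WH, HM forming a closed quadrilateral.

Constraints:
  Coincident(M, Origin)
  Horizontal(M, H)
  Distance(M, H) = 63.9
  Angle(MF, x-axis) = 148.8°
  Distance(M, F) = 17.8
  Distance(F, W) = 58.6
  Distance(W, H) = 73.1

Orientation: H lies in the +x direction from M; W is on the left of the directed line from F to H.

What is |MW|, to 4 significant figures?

60.10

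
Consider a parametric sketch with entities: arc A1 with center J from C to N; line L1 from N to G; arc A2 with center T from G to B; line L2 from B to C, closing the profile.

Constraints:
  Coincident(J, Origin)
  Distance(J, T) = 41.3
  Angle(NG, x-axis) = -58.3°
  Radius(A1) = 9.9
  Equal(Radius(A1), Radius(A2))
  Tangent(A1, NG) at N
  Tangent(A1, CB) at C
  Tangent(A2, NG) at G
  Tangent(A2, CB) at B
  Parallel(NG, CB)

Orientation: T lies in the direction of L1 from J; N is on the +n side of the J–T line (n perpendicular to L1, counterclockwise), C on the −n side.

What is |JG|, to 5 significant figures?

42.470

The slot axis is L1's direction at -58.3°, so u = (cos -58.3°, sin -58.3°) = (0.52547, -0.85081) and n = (−sin -58.3°, cos -58.3°) = (0.85081, 0.52547). J is at the origin and T lies 41.3 along u from J, so T = 41.3·u = (21.702, -35.138). Tangency of A1 to both parallel lines with radius 9.9 puts N and C at J ± 9.9·n: N = (8.4230, 5.2022), C = (-8.4230, -5.2022). Equal radii place G and B the same way about T: G = T + 9.9·n = (30.125, -29.936), B = T − 9.9·n = (13.279, -40.341). Then |JG| = |G − J| = 42.470.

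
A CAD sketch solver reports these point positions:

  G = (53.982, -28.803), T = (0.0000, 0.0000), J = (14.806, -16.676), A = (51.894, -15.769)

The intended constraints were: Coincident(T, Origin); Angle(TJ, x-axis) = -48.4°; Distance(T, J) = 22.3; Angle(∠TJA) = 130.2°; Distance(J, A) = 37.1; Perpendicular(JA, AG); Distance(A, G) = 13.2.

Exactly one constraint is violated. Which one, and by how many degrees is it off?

Perpendicular(JA, AG) — off by 7.70°.

T = (0.00, 0.00) ✓; TJ at -48.40° ✓; |TJ| = 22.30 ✓; ∠TJA = 130.2° ✓; |JA| = 37.10 ✓; ∠(JA, AG) = 82.30° ✗; |AG| = 13.20 ✓.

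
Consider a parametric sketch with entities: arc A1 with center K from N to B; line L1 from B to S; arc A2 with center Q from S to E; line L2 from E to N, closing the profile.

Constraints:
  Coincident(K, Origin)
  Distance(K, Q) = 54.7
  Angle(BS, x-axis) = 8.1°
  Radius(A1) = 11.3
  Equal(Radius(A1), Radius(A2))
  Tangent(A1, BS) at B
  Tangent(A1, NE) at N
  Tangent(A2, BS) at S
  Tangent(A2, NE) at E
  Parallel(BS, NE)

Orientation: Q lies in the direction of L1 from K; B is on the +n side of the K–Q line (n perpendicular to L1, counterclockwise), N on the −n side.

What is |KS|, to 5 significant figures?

55.855

Tangency of A1 to both parallel lines with radius 11.3 puts B and N at K ± 11.3·n: B = (-1.5922, 11.187), N = (1.5922, -11.187). Equal radii place S and E the same way about Q: S = Q + 11.3·n = (52.562, 18.895), E = Q − 11.3·n = (55.746, -3.4800). Then |KS| = |S − K| = 55.855.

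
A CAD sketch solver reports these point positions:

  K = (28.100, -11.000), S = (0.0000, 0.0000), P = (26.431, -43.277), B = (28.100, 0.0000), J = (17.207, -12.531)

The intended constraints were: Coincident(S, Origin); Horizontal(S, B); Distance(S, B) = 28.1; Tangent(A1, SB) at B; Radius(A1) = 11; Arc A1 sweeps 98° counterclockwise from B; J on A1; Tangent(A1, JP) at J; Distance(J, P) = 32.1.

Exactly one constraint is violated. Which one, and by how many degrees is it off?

Tangent(A1, JP) at J — off by 8.70°.

S = (0.00, 0.00) ✓; S.y = 0.00, B.y = 0.00 ✓; |SB| = 28.10 ✓; ∠(KB, BS) = 90.00° ✓; |KB| = 11.00 ✓; bearing(K→J) − bearing(K→B) = 98.00° ✓; |KJ| = 11.00 ✓; ∠(KJ, JP) = 81.30° ✗; |JP| = 32.10 ✓.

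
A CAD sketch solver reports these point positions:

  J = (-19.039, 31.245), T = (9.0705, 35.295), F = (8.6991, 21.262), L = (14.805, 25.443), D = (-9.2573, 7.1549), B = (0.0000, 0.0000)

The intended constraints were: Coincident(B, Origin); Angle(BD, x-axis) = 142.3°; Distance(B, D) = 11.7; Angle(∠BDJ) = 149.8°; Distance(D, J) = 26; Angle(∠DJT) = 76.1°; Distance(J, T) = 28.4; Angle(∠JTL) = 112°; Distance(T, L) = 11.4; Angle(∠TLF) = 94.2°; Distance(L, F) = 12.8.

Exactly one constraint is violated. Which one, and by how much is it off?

Distance(L, F) = 12.8 — off by 5.40.

B = (0.00, 0.00) ✓; BD at 142.3° ✓; |BD| = 11.70 ✓; ∠BDJ = 149.8° ✓; |DJ| = 26.00 ✓; ∠DJT = 76.10° ✓; |JT| = 28.40 ✓; ∠JTL = 112.0° ✓; |TL| = 11.40 ✓; ∠TLF = 94.20° ✓; |LF| = 7.400 ✗.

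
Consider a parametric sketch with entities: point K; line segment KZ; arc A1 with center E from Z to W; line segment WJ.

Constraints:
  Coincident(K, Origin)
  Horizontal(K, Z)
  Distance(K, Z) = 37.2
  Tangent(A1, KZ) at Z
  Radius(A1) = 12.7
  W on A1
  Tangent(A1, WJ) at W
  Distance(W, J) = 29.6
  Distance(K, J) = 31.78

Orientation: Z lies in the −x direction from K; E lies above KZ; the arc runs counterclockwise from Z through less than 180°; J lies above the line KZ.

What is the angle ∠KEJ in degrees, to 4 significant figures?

51.61°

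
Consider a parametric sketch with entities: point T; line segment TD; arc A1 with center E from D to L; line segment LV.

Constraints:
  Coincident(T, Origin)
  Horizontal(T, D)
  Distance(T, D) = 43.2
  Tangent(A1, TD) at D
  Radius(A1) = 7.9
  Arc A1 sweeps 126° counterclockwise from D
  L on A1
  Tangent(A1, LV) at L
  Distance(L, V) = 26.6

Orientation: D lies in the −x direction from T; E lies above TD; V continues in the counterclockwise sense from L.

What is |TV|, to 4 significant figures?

62.54

On A1, D sits at bearing -90° from E; a 126° counterclockwise sweep puts L at bearing 36°, so L = E + 7.9·(cos 36°, sin 36°) = (-36.81, 12.54). Since A1 is tangent to LV there, EL ⟂ LV, so LV runs along (−sin 36°, cos 36°); with |LV| = 26.6, V = (-52.44, 34.06). Then |TV| = |V − T| = 62.54.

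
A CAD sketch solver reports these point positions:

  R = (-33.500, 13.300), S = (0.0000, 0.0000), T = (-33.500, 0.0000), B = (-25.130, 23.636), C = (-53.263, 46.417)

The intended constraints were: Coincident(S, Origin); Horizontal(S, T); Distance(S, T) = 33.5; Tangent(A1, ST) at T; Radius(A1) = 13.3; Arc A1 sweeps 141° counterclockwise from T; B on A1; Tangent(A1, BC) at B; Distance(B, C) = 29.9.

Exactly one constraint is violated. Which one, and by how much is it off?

Distance(B, C) = 29.9 — off by 6.30.

S = (0.00, 0.00) ✓; S.y = 0.00, T.y = 0.00 ✓; |ST| = 33.50 ✓; ∠(RT, TS) = 90.00° ✓; |RT| = 13.30 ✓; bearing(R→B) − bearing(R→T) = 141.0° ✓; |RB| = 13.30 ✓; ∠(RB, BC) = 90.00° ✓; |BC| = 36.20 ✗.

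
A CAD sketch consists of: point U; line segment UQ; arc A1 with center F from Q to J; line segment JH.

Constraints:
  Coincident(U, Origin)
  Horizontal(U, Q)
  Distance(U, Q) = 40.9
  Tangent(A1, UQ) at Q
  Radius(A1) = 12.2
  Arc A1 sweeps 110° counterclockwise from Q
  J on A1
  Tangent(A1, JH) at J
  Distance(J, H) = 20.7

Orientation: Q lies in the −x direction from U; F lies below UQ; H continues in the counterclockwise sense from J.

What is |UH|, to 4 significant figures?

57.74

U is at the origin; UQ is horizontal with |UQ| = 40.9 and Q on the −x side, so Q = (-40.90, 0.000). Tangency of A1 to UQ means the radius FQ is perpendicular to UQ, so F = Q + (0, -12.2) = (-40.90, -12.20). On A1, Q sits at bearing 90° from F; a 110° counterclockwise sweep puts J at bearing 200°, so J = F + 12.2·(cos 200°, sin 200°) = (-52.36, -16.37). Since A1 is tangent to JH there, FJ ⟂ JH, so JH runs along (−sin 200°, cos 200°); with |JH| = 20.7, H = (-45.28, -35.82). Then |UH| = |H − U| = 57.74.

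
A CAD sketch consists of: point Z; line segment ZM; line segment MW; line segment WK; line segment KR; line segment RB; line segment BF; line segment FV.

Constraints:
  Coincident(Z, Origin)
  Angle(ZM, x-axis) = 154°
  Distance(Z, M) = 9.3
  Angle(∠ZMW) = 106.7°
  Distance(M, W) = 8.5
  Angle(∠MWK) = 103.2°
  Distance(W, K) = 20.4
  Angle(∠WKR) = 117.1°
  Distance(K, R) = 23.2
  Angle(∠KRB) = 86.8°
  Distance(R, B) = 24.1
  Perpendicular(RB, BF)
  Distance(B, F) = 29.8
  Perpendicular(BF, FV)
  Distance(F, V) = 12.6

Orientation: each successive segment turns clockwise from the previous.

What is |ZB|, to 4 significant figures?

17.73

∠WKR = 117.1° gives KR at -59.00° from the x-axis; with |KR| = 23.2, R = (25.32, -6.034). ∠KRB = 86.8° gives RB at -152.2° from the x-axis; with |RB| = 24.1, B = (3.998, -17.27). Then |ZB| = |B − Z| = 17.73.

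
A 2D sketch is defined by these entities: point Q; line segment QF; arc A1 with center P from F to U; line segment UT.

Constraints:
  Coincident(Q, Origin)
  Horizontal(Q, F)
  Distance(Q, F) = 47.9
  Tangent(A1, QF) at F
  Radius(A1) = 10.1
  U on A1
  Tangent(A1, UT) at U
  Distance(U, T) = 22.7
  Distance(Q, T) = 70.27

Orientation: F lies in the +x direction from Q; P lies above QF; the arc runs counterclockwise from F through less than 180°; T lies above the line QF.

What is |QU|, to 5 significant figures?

58.044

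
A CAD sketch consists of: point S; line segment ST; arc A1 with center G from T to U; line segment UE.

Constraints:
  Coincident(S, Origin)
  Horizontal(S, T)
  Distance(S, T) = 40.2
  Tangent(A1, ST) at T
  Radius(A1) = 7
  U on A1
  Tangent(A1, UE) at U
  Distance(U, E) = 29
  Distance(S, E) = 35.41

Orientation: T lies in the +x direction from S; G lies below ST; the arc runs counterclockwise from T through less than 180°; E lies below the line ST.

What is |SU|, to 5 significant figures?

34.250

Checks: |GU| = 7.000 ✓; ∠(GU, UE) = 90.00° ✓; |UE| = 29.00 ✓; |SE| = 35.41 ✓.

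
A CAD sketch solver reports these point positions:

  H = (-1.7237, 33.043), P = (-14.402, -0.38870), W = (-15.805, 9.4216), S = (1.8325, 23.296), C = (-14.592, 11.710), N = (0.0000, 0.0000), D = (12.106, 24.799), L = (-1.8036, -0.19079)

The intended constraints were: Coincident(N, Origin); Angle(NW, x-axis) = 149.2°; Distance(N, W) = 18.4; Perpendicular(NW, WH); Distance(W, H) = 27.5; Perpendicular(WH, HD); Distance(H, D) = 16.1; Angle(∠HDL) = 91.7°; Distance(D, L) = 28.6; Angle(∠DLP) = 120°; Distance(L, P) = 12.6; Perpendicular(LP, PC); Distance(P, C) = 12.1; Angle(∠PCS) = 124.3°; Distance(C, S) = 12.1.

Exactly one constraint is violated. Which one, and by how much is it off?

Distance(C, S) = 12.1 — off by 8.00.

N = (0.00, 0.00) ✓; NW at 149.2° ✓; |NW| = 18.40 ✓; ∠(NW, WH) = 90.00° ✓; |WH| = 27.50 ✓; ∠(WH, HD) = 90.00° ✓; |HD| = 16.10 ✓; ∠HDL = 91.70° ✓; |DL| = 28.60 ✓; ∠DLP = 120.0° ✓; |LP| = 12.60 ✓; ∠(LP, PC) = 90.00° ✓; |PC| = 12.10 ✓; ∠PCS = 124.3° ✓; |CS| = 20.10 ✗.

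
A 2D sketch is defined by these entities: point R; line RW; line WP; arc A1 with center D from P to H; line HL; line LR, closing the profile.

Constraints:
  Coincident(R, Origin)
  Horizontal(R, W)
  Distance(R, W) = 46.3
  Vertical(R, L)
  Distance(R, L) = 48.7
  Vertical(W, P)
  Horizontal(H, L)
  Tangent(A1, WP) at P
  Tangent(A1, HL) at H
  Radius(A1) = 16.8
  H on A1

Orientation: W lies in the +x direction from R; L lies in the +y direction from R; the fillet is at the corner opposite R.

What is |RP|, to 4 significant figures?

56.23

R is at the origin; RW is horizontal with |RW| = 46.3 and W on the +x side, so W = (46.30, 0.000). RL is vertical with |RL| = 48.7 and L on the +y side, so L = (0.000, 48.70). The virtual corner opposite R is at (46.30, 48.70). Tangency of A1 to WP means the radius DP is perpendicular to WP and since A1 is tangent to HL there, DH ⟂ HL, with radius 16.8, so the center D sits 16.8 in from both sides at D = (29.50, 31.90). That places the tangent points at P = (46.30, 31.90) on WP and H = (29.50, 48.70) on HL. Then |RP| = |P − R| = 56.23.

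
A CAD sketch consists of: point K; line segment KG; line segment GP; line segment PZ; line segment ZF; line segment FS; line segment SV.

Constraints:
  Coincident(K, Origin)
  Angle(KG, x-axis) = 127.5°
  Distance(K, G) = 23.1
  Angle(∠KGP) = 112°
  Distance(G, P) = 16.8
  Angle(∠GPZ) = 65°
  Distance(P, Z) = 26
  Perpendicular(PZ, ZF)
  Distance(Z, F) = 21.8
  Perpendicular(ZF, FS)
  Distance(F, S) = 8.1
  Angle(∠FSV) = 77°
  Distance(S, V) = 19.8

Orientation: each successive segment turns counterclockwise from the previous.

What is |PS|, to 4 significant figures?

28.21

K is at the origin; KG runs at 127.5° with length 23.1, so G = (-14.06, 18.33). ∠KGP = 112.0° gives GP at -164.5° from the x-axis; with |GP| = 16.8, P = (-30.25, 13.84). ∠GPZ = 65.0° gives PZ at -49.50° from the x-axis; with |PZ| = 26.0, Z = (-13.37, -5.934). PZ is perpendicular to ZF, so ZF runs at 40.50°; with |ZF| = 21.8, F = (3.211, 8.224). The perpendicularity gives FS at right angles to ZF, so FS runs at 130.5°; with |FS| = 8.1, S = (-2.049, 14.38). Then |PS| = |S − P| = 28.21.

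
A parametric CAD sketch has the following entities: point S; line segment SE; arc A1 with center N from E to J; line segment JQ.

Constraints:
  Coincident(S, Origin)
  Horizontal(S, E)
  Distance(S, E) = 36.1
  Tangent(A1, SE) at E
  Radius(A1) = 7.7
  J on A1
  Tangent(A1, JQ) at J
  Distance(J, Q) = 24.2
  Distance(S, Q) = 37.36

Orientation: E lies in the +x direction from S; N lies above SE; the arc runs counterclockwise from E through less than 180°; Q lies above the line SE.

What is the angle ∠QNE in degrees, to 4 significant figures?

148.9°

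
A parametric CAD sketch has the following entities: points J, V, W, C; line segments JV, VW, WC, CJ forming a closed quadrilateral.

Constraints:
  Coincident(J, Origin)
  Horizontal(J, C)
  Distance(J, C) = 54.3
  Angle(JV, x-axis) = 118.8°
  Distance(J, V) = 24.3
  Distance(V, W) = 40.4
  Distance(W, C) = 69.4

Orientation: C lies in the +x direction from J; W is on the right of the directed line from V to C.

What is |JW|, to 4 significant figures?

22.78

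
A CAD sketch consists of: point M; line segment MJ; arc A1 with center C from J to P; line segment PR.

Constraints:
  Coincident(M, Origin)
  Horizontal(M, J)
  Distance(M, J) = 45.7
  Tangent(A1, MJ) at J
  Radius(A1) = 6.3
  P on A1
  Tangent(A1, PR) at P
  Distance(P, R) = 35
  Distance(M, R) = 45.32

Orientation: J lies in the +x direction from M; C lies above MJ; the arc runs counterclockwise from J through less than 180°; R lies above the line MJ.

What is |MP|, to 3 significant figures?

51.5

M is at the origin; M and J share the same y with |MJ| = 45.7 and J on the +x side, so J = (45.7, 0.00). The tangent condition forces CJ to be normal to MJ, so C = J + (0, 6.3) = (45.7, 6.30). Since CP ⟂ PR (tangency), |CR| = √(6.3² + 35.0²) = 35.6 regardless of where P sits on A1. So R lies on both circle(M, 45.32) and circle(C, 35.6); the above-MJ intersection is R = (26.9, 36.5). P is the foot of the tangent from R: P = (50.4, 10.5).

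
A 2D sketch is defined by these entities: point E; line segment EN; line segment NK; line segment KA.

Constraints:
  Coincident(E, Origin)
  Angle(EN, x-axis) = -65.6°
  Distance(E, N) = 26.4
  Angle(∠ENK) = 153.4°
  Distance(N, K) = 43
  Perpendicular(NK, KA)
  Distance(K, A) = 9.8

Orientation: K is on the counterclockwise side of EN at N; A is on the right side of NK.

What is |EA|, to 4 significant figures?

70.03

E is at the origin; EN runs at -65.6° with length 26.4, so N = 26.4·(cos -65.6°, sin -65.6°) = (10.91, -24.04). ∠ENK = 153.4°, so NK runs at -65.6° + (180° − 153.4°) = -39.00° from the x-axis; with |NK| = 43.0, K = N + 43.0·(cos -39.00°, sin -39.00°) = (44.32, -51.10). NK ⟂ KA; with |KA| = 9.8 on the right of NK, A = K + 9.8·(-0.6293, -0.7771) = (38.16, -58.72). Then |EA| = |A − E| = 70.03.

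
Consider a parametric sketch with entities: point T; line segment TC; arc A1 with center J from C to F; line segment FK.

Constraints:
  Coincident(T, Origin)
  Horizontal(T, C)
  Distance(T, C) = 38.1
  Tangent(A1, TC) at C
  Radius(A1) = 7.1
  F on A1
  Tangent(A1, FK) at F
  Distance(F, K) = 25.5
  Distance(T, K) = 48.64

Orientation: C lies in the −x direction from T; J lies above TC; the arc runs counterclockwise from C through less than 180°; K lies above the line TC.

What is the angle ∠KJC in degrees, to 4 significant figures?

174.0°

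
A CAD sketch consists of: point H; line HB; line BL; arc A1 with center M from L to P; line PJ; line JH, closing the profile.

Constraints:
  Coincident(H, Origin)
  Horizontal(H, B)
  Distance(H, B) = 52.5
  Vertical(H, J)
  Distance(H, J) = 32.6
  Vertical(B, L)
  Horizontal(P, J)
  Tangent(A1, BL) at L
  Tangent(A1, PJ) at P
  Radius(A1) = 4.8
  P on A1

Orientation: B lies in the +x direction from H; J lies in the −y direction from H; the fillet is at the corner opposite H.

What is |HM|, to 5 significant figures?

55.210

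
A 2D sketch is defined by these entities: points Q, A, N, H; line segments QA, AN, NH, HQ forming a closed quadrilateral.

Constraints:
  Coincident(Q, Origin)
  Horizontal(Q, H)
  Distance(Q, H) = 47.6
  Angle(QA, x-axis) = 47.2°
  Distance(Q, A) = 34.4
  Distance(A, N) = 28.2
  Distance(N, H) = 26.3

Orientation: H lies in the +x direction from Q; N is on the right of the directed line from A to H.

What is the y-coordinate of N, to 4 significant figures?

-2.895

Checks: |AN| = 28.20 ✓; |NH| = 26.30 ✓.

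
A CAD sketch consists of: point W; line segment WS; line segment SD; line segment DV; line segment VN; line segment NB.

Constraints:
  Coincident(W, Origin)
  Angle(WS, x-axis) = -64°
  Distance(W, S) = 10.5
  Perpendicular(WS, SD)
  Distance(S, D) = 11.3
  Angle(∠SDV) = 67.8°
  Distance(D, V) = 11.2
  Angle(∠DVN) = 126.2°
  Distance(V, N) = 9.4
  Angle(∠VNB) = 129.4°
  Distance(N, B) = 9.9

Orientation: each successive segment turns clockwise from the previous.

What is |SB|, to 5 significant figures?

12.060

W is at the origin; WS runs at -64.0° with length 10.5, so S = (4.6029, -9.4373). WS ⟂ SD, so SD runs at -154.00°; with |SD| = 11.3, D = (-5.5535, -14.391). ∠SDV = 67.8° gives DV at 93.800° from the x-axis; with |DV| = 11.2, V = (-6.2957, -3.2156). ∠DVN = 126.2° gives VN at 40.000° from the x-axis; with |VN| = 9.4, N = (0.90507, 2.8266). ∠VNB = 129.4° gives NB at -10.600° from the x-axis; with |NB| = 9.9, B = (10.636, 1.0055). Then |SB| = |B − S| = 12.060.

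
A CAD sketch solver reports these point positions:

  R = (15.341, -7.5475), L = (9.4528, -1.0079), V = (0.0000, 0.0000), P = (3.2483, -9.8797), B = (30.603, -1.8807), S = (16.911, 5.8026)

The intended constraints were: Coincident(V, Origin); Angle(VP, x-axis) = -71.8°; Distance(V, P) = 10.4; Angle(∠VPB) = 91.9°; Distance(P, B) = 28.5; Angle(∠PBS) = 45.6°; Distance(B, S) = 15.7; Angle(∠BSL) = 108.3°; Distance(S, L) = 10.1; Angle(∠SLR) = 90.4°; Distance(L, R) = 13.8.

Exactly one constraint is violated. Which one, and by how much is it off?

Distance(L, R) = 13.8 — off by 5.00.

V = (0.00, 0.00) ✓; VP at -71.80° ✓; |VP| = 10.40 ✓; ∠VPB = 91.90° ✓; |PB| = 28.50 ✓; ∠PBS = 45.60° ✓; |BS| = 15.70 ✓; ∠BSL = 108.3° ✓; |SL| = 10.10 ✓; ∠SLR = 90.40° ✓; |LR| = 8.800 ✗.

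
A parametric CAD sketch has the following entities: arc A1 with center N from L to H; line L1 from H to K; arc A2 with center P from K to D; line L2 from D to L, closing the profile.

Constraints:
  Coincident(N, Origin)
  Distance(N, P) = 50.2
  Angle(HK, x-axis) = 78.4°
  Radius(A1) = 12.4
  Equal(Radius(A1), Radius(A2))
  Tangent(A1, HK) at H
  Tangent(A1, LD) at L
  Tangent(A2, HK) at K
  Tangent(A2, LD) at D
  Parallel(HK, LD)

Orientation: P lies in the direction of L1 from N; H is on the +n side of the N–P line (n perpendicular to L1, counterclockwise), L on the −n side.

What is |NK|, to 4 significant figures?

51.71

The slot axis is L1's direction at 78.4°, so u = (cos 78.4°, sin 78.4°) = (0.2011, 0.9796) and n = (−sin 78.4°, cos 78.4°) = (-0.9796, 0.2011). N is at the origin and P lies 50.2 along u from N, so P = 50.2·u = (10.09, 49.17). Tangency of A1 to both parallel lines with radius 12.4 puts H and L at N ± 12.4·n: H = (-12.15, 2.493), L = (12.15, -2.493). Equal radii place K and D the same way about P: K = P + 12.4·n = (-2.053, 51.67), D = P − 12.4·n = (22.24, 46.68). Then |NK| = |K − N| = 51.71.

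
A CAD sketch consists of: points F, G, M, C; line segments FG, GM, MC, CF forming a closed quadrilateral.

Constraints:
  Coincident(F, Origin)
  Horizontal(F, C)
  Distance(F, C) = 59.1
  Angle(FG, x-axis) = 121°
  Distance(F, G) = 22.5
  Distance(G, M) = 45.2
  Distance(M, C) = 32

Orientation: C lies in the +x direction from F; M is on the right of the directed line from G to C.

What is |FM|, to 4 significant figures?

27.57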